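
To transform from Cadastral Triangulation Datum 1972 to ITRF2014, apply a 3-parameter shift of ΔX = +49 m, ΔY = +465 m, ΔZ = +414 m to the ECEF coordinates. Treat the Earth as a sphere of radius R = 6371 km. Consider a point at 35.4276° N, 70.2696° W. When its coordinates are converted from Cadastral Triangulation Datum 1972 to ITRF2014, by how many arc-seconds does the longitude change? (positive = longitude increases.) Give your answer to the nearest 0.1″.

sin φ = 0.579674, cos φ = 0.814849, sin λ = -0.941292, cos λ = 0.337595.
East component: ΔE = −sin λ·ΔX + cos λ·ΔY = −(-0.941292)(49) + (0.337595)(465) = 203.10 m.
1° of latitude spans πR/180 = 111195 m; at latitude φ, 1° of longitude spans that × cos φ = 90607.0 m, so Δλ = 203.10 / 90607.0 × 3600 = 8.070″.

Δλ = 8.1″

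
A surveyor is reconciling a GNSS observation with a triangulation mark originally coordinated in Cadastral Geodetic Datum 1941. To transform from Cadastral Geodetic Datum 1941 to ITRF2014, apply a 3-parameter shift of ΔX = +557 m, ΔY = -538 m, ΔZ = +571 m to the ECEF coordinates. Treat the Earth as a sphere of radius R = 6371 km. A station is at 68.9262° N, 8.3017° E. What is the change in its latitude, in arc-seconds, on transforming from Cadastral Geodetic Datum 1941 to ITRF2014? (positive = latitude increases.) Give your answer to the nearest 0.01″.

sin φ = 0.933118, cos φ = 0.359570, sin λ = 0.144386, cos λ = 0.989522.
North component: ΔN = −sin φ cos λ·ΔX − sin φ sin λ·ΔY + cos φ·ΔZ = −(0.933118)(0.989522)(557) − (0.933118)(0.144386)(-538) + (0.359570)(571) = -236.50 m.
1° of latitude spans πR/180 = 111195 m, so Δφ = -236.50 / 111195 × 3600 = -7.657″.

Δφ = -7.66″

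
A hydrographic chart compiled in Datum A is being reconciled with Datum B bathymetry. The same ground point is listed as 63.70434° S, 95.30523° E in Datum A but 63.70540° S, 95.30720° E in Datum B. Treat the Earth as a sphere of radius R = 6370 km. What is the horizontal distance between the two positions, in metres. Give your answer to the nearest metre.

153 m

Δφ = -63.70540° − -63.70434° = -0.00106°; Δλ = 95.30720° − 95.30523° = +0.00197°.
1° along a meridian = πR/180 = 111177 m.
ΔN = Δφ × 111177 = -117.8 m; ΔE = Δλ × 111177 × cos(-63.70434°) = +0.00197 × 111177 × 0.443003 = 97.0 m.
Distance = √(ΔE² + ΔN²) = √(97.0² + (-117.8)²) = 152.7 m.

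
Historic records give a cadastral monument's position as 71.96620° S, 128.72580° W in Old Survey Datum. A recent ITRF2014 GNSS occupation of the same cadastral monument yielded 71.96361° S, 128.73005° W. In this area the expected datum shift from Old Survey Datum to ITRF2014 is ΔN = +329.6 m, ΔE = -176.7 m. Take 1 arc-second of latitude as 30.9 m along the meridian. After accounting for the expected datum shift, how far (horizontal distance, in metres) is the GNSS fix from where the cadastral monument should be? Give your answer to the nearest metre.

Observed coordinate differences: Δφ = +0.00259°, Δλ = -0.00425°.
Converting to metres (1° lat = 111240 m, cos φ = 0.309578): observed ΔN = 288.1 m, observed ΔE = -146.4 m.
Subtracting the expected shift leaves a residual of 288.1 − (329.6) = -41.5 m north and -146.4 − (-176.7) = 30.3 m east.
Residual distance = √((-41.5)² + 30.3²) = 51.4 m.

51 m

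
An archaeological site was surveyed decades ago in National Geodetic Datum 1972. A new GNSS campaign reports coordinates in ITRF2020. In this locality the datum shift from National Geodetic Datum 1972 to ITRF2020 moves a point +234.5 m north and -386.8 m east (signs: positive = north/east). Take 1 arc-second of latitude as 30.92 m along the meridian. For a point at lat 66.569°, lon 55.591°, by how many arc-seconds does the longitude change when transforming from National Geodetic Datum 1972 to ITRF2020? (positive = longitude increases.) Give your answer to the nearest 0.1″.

At latitude 66.569°, cos φ = 0.397644.
1″ of longitude at this latitude = 30.92 × cos φ = 12.2952 m, so Δλ = -386.8 / 12.2952 = -31.460″.

Δλ = -31.5″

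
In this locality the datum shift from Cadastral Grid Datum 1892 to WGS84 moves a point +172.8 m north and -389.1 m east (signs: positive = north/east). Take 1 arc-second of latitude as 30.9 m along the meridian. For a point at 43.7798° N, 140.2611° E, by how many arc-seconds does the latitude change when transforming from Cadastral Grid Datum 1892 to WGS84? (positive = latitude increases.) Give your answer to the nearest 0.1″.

1″ of latitude = 30.90 m, so Δφ = 172.8 / 30.90 = 5.592″.

Δφ = 5.6″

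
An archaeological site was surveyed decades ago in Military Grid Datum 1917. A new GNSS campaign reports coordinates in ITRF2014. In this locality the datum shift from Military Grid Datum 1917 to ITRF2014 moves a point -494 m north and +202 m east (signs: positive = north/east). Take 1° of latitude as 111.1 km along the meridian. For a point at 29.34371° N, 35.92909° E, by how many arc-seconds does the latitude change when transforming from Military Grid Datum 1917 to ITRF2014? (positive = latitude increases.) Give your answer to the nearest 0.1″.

1° of latitude = 111.1 km, so Δφ = -494.0 / 111100 = -0.0044464° = -16.007″.

Δφ = -16.0″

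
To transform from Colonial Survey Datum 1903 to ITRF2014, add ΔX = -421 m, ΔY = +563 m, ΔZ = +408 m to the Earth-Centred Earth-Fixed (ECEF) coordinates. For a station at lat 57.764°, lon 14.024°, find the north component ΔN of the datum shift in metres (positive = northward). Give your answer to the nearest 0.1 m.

ΔN = 447.7 m

The local north axis is (−sin φ cos λ, −sin φ sin λ, cos φ), giving ΔN = 345.492 − 115.401 + 217.630 = 447.72 m.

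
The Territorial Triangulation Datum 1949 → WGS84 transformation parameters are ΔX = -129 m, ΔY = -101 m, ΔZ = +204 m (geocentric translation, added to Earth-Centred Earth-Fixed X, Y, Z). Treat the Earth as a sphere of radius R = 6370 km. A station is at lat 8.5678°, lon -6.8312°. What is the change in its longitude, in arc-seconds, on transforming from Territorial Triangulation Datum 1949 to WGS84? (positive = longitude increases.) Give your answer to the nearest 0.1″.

Δλ = -3.8″

sin φ = 0.148980, cos φ = 0.988840, sin λ = -0.118945, cos λ = 0.992901.
East component: ΔE = −sin λ·ΔX + cos λ·ΔY = −(-0.118945)(-129) + (0.992901)(-101) = -115.63 m.
1° of latitude spans πR/180 = 111177 m; at latitude φ, 1° of longitude spans that × cos φ = 109936.8 m, so Δλ = -115.63 / 109936.8 × 3600 = -3.786″.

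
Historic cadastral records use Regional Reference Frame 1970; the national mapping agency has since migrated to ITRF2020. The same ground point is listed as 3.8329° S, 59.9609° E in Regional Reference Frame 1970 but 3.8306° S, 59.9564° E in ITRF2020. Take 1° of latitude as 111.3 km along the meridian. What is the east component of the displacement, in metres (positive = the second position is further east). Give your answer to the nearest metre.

Δφ = -3.8306° − -3.8329° = +0.0023°; Δλ = 59.9564° − 59.9609° = -0.0045°.
ΔN = Δφ × 111300 = 256.0 m; ΔE = Δλ × 111300 × cos(-3.8329°) = -0.0045 × 111300 × 0.997763 = -499.7 m.

ΔE = -500 m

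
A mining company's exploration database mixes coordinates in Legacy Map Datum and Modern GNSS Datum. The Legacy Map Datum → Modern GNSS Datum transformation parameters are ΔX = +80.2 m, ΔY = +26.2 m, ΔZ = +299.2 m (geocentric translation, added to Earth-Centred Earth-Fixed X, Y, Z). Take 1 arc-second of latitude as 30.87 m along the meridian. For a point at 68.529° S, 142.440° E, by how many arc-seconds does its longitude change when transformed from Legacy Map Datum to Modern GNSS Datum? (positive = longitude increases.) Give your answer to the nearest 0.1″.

Δλ = -6.2″

sin φ = -0.930603, cos φ = 0.366030, sin λ = 0.609592, cos λ = -0.792715.
East component: ΔE = −sin λ·ΔX + cos λ·ΔY = −(0.609592)(80.2) + (-0.792715)(26.2) = -69.66 m.
1° of latitude spans 3600 × 30.87 = 111132 m; at latitude φ, 1° of longitude spans that × cos φ = 40677.7 m, so Δλ = -69.66 / 40677.7 × 3600 = -6.165″.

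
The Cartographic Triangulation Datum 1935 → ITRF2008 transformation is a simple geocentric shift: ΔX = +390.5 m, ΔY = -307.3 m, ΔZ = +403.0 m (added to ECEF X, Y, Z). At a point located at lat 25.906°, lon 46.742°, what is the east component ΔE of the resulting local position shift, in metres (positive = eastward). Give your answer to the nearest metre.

ΔE = -495 m

At φ = 25.906°, λ = 46.742°: sin φ = 0.436896, cos φ = 0.899512, sin λ = 0.728275, cos λ = 0.685285.
ΔE = −sin λ·ΔX + cos λ·ΔY = −(0.728275)·(390.5) + (0.685285)·(-307.3) = -494.98 m.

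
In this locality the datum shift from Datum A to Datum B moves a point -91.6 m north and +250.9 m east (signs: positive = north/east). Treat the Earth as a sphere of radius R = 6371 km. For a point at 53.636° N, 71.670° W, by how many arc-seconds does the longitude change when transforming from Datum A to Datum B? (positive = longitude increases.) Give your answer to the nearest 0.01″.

Δλ = 13.70″

At latitude 53.636°, cos φ = 0.592913.
One radian of longitude at latitude φ spans R cos φ, so Δλ = ΔE / (R cos φ) = 250.9 / (6371000 × 0.592913) = 6.6420e-05 rad = 13.700″.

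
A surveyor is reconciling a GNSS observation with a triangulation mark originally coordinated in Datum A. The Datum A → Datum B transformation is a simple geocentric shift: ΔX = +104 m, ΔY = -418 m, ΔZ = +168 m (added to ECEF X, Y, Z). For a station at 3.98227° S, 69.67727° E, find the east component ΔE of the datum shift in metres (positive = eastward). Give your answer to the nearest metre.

ΔE = -243 m

At φ = -3.98227°, λ = 69.67727°: sin φ = -0.069448, cos φ = 0.997586, sin λ = 0.937751, cos λ = 0.347308.
ΔE = −sin λ·ΔX + cos λ·ΔY = −(0.937751)·(104) + (0.347308)·(-418) = -242.70 m.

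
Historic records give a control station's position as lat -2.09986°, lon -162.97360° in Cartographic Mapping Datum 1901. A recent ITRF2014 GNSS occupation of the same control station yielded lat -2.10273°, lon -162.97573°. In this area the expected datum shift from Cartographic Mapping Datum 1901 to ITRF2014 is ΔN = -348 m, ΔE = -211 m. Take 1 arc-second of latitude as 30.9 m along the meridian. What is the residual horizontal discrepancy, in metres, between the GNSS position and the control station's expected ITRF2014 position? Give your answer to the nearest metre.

Observed coordinate differences: Δφ = -0.00287°, Δλ = -0.00213°.
Converting to metres (1° lat = 111240 m, cos φ = 0.999328): observed ΔN = -319.3 m, observed ΔE = -236.8 m.
Subtracting the expected shift leaves a residual of -319.3 − (-348) = 28.7 m north and -236.8 − (-211) = -25.8 m east.
Residual distance = √(28.7² + (-25.8)²) = 38.6 m.

39 m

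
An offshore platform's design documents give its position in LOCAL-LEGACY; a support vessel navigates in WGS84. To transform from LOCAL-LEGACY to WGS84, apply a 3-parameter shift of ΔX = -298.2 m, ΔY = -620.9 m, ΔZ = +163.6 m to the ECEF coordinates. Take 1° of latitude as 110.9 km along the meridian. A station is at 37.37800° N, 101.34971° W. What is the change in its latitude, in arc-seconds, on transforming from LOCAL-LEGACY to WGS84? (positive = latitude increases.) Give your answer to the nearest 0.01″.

sin φ = 0.607071, cos φ = 0.794648, sin λ = -0.980444, cos λ = -0.196797.
North component: ΔN = −sin φ cos λ·ΔX − sin φ sin λ·ΔY + cos φ·ΔZ = −(0.607071)(-0.196797)(-298.2) − (0.607071)(-0.980444)(-620.9) + (0.794648)(163.6) = -275.18 m.
1° of latitude spans 110900 m, so Δφ = -275.18 / 110900 × 3600 = -8.933″.

Δφ = -8.93″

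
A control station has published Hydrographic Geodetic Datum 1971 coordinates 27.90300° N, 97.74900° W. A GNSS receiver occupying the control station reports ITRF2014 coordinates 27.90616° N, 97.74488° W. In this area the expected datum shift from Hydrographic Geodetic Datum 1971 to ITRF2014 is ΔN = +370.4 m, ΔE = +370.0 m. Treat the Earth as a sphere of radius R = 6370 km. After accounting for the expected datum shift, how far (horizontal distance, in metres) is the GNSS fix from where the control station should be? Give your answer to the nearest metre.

Observed coordinate differences: Δφ = +0.00316°, Δλ = +0.00412°.
Converting to metres (1° lat = 111177 m, cos φ = 0.883741): observed ΔN = 351.3 m, observed ΔE = 404.8 m.
Subtracting the expected shift leaves a residual of 351.3 − (370.4) = -19.1 m north and 404.8 − (370.0) = 34.8 m east.
Residual distance = √((-19.1)² + 34.8²) = 39.7 m.

40 m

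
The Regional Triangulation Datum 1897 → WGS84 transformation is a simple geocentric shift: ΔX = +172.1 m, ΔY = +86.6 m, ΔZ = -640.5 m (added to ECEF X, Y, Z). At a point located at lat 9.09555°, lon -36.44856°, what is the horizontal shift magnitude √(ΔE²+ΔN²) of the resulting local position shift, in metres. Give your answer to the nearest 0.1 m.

668.7 m

At φ = 9.09555°, λ = -36.44856°: sin φ = 0.158081, cos φ = 0.987426, sin λ = -0.594101, cos λ = 0.804391.
ΔE = −sin λ·ΔX + cos λ·ΔY = −(-0.594101)·(172.1) + (0.804391)·(86.6) = 171.90 m.
ΔN = −sin φ cos λ·ΔX − sin φ sin λ·ΔY + cos φ·ΔZ = −(0.158081)(0.804391)(172.1) − (0.158081)(-0.594101)(86.6) + (0.987426)(-640.5) = -646.20 m.
Horizontal magnitude = √(ΔE² + ΔN²) = √(171.90² + (-646.20)²) = 668.67 m.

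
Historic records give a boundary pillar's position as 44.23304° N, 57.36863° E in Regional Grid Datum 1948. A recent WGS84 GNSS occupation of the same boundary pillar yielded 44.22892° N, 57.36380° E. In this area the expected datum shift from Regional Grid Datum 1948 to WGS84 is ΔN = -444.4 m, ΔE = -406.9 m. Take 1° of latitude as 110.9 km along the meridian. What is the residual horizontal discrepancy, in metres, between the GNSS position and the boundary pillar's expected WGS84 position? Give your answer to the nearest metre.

26 m

Observed coordinate differences: Δφ = -0.00412°, Δλ = -0.00483°.
Converting to metres (1° lat = 110900 m, cos φ = 0.716508): observed ΔN = -456.9 m, observed ΔE = -383.8 m.
Subtracting the expected shift leaves a residual of -456.9 − (-444.4) = -12.5 m north and -383.8 − (-406.9) = 23.1 m east.
Residual distance = √((-12.5)² + 23.1²) = 26.3 m.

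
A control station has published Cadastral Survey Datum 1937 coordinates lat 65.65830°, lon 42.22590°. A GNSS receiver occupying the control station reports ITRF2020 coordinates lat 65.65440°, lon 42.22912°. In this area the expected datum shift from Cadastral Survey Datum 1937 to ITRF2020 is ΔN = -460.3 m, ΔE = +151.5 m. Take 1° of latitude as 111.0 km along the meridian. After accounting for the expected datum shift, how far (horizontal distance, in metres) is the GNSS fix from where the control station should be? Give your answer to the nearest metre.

Observed coordinate differences: Δφ = -0.00390°, Δλ = +0.00322°.
Converting to metres (1° lat = 111000 m, cos φ = 0.412178): observed ΔN = -432.9 m, observed ΔE = 147.3 m.
Subtracting the expected shift leaves a residual of -432.9 − (-460.3) = 27.4 m north and 147.3 − (151.5) = -4.2 m east.
Residual distance = √(27.4² + (-4.2)²) = 27.7 m.

28 m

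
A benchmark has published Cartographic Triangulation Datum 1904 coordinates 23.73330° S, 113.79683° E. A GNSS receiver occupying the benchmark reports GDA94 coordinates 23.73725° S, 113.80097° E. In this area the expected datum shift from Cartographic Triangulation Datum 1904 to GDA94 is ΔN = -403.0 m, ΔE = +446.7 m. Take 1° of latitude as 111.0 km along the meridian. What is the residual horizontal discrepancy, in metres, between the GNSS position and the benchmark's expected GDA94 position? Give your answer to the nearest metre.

Observed coordinate differences: Δφ = -0.00395°, Δλ = +0.00414°.
Converting to metres (1° lat = 111000 m, cos φ = 0.915429): observed ΔN = -438.4 m, observed ΔE = 420.7 m.
Subtracting the expected shift leaves a residual of -438.4 − (-403.0) = -35.4 m north and 420.7 − (446.7) = -26.0 m east.
Residual distance = √((-35.4)² + (-26.0)²) = 44.0 m.

44 m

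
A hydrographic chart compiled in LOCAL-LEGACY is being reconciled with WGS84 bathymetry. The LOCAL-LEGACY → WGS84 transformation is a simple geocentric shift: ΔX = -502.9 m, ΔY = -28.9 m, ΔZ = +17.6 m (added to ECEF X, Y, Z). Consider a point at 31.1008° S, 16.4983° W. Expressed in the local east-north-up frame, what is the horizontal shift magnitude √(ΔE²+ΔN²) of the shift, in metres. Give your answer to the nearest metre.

The local east axis at (φ, λ) is (−sin λ, cos λ, 0), so ΔE = −sin(-16.4983°)·(-502.9) + cos(-16.4983°)·(-28.9) = -170.53 m.
The local north axis is (−sin φ cos λ, −sin φ sin λ, cos φ), giving ΔN = -249.075 + 4.239 + 15.070 = -229.77 m.
Horizontal magnitude = √(ΔE² + ΔN²) = √((-170.53)² + (-229.77)²) = 286.13 m.

286 m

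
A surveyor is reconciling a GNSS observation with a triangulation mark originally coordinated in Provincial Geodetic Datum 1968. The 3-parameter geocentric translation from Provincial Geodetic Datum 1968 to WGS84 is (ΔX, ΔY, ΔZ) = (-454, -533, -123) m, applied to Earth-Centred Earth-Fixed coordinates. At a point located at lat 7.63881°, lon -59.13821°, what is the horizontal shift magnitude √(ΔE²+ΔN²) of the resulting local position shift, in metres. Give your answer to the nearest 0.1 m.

The local east axis at (φ, λ) is (−sin λ, cos λ, 0), so ΔE = −sin(-59.13821°)·(-454) + cos(-59.13821°)·(-533) = -663.13 m.
The local north axis is (−sin φ cos λ, −sin φ sin λ, cos φ), giving ΔN = 30.957 − 60.819 − 121.908 = -151.77 m.
Horizontal magnitude = √(ΔE² + ΔN²) = √((-663.13)² + (-151.77)²) = 680.28 m.

680.3 m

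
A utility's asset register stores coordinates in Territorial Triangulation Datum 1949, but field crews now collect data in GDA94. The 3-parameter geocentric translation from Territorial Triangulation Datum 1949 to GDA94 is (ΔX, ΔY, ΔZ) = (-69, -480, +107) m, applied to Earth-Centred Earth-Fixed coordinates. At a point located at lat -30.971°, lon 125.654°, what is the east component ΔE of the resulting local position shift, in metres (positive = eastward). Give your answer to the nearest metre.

ΔE = 336 m

At φ = -30.971°, λ = 125.654°: sin φ = -0.514604, cos φ = 0.857428, sin λ = 0.812552, cos λ = -0.582889.
ΔE = −sin λ·ΔX + cos λ·ΔY = −(0.812552)·(-69) + (-0.582889)·(-480) = 335.85 m.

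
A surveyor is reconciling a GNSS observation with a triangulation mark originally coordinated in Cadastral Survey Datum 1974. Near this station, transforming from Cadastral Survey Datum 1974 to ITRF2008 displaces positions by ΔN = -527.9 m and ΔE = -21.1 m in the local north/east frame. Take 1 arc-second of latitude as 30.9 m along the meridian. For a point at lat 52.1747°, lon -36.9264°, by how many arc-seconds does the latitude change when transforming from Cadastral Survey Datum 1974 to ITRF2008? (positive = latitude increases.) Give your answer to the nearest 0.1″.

1″ of latitude = 30.90 m, so Δφ = -527.9 / 30.90 = -17.084″.

Δφ = -17.1″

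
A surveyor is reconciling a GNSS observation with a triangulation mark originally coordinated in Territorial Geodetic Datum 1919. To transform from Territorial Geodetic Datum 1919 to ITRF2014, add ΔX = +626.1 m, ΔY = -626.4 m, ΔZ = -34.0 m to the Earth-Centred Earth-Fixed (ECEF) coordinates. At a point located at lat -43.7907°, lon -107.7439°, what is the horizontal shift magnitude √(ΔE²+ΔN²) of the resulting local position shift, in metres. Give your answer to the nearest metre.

The local east axis at (φ, λ) is (−sin λ, cos λ, 0), so ΔE = −sin(-107.7439°)·626.1 + cos(-107.7439°)·(-626.4) = 787.22 m.
The local north axis is (−sin φ cos λ, −sin φ sin λ, cos φ), giving ΔN = -132.047 + 412.863 − 24.544 = 256.27 m.
Horizontal magnitude = √(ΔE² + ΔN²) = √(787.22² + 256.27²) = 827.88 m.

828 m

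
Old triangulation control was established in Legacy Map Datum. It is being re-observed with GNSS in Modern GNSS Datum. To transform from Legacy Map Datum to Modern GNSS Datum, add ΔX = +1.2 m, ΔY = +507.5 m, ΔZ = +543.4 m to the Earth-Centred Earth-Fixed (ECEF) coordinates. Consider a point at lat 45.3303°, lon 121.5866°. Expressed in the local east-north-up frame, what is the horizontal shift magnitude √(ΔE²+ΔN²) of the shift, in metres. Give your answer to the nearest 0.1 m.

277.2 m

The local east axis at (φ, λ) is (−sin λ, cos λ, 0), so ΔE = −sin(121.5866°)·1.2 + cos(121.5866°)·507.5 = -266.84 m.
The local north axis is (−sin φ cos λ, −sin φ sin λ, cos φ), giving ΔN = 0.447 − 307.449 + 382.020 = 75.02 m.
Horizontal magnitude = √(ΔE² + ΔN²) = √((-266.84)² + 75.02²) = 277.19 m.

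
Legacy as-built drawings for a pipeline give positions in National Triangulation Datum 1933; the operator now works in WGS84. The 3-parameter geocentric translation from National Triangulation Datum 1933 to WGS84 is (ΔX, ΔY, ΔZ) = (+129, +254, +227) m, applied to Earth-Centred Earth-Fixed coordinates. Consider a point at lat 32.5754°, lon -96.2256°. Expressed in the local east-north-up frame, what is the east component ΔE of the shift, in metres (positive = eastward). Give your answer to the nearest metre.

The local east axis at (φ, λ) is (−sin λ, cos λ, 0), so ΔE = −sin(-96.2256°)·129 + cos(-96.2256°)·254 = 100.69 m.

ΔE = 101 m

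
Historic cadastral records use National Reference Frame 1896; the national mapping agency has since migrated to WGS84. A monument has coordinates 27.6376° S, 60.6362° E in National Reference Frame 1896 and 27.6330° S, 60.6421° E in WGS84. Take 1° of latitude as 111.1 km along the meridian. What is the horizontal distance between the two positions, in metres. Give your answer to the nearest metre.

Δφ = -27.6330° − -27.6376° = +0.0046°; Δλ = 60.6421° − 60.6362° = +0.0059°.
ΔN = Δφ × 111100 = 511.1 m; ΔE = Δλ × 111100 × cos(-27.6376°) = +0.0059 × 111100 × 0.885899 = 580.7 m.
Distance = √(ΔE² + ΔN²) = √(580.7² + 511.1²) = 773.6 m.

774 m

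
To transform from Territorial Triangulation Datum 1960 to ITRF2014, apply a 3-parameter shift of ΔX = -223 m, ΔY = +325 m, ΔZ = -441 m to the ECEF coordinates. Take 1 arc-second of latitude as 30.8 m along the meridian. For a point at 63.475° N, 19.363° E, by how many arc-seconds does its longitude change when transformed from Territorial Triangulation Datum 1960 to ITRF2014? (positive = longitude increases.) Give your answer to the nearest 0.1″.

sin φ = 0.894740, cos φ = 0.446588, sin λ = 0.331552, cos λ = 0.943437.
East component: ΔE = −sin λ·ΔX + cos λ·ΔY = −(0.331552)(-223) + (0.943437)(325) = 380.55 m.
1° of latitude spans 3600 × 30.80 = 110880 m; at latitude φ, 1° of longitude spans that × cos φ = 49517.7 m, so Δλ = 380.55 / 49517.7 × 3600 = 27.667″.

Δλ = 27.7″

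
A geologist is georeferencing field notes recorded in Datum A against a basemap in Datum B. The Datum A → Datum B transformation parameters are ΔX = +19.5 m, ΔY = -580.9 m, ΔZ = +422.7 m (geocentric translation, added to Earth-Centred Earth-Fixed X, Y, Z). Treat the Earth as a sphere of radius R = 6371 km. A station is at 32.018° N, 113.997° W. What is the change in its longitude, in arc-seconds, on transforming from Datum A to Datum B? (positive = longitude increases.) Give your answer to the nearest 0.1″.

Δλ = 9.7″

sin φ = 0.530186, cos φ = 0.847882, sin λ = -0.913567, cos λ = -0.406689.
East component: ΔE = −sin λ·ΔX + cos λ·ΔY = −(-0.913567)(19.5) + (-0.406689)(-580.9) = 254.06 m.
1° of latitude spans πR/180 = 111195 m; at latitude φ, 1° of longitude spans that × cos φ = 94280.1 m, so Δλ = 254.06 / 94280.1 × 3600 = 9.701″.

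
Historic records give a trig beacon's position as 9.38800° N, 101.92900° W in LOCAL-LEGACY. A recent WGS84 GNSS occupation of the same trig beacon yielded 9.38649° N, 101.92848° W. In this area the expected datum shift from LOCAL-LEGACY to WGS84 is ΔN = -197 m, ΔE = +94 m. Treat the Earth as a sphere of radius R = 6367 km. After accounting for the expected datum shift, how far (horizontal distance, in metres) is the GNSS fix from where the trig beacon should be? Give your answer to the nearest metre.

47 m

Observed coordinate differences: Δφ = -0.00151°, Δλ = +0.00052°.
Converting to metres (1° lat = 111125 m, cos φ = 0.986606): observed ΔN = -167.8 m, observed ΔE = 57.0 m.
Subtracting the expected shift leaves a residual of -167.8 − (-197) = 29.2 m north and 57.0 − (94) = -37.0 m east.
Residual distance = √(29.2² + (-37.0)²) = 47.1 m.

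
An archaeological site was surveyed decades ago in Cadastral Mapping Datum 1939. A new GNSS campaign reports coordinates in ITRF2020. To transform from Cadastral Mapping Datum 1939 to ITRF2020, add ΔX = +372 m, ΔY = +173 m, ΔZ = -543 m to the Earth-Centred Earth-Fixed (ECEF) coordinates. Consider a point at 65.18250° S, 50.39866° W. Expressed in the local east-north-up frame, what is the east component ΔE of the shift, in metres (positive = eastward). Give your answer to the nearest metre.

ΔE = 397 m

At φ = -65.18250°, λ = -50.39866°: sin φ = -0.907649, cos φ = 0.419729, sin λ = -0.770498, cos λ = 0.637442.
ΔE = −sin λ·ΔX + cos λ·ΔY = −(-0.770498)·(372) + (0.637442)·(173) = 396.90 m.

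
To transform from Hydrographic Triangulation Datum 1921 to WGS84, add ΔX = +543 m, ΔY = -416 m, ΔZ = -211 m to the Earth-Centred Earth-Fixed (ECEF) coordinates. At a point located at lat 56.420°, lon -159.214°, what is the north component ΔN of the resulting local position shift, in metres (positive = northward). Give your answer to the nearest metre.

At φ = 56.420°, λ = -159.214°: sin φ = 0.833114, cos φ = 0.553101, sin λ = -0.354879, cos λ = -0.934912.
ΔN = −sin φ cos λ·ΔX − sin φ sin λ·ΔY + cos φ·ΔZ = −(0.833114)(-0.934912)(543) − (0.833114)(-0.354879)(-416) + (0.553101)(-211) = 183.24 m.

ΔN = 183 m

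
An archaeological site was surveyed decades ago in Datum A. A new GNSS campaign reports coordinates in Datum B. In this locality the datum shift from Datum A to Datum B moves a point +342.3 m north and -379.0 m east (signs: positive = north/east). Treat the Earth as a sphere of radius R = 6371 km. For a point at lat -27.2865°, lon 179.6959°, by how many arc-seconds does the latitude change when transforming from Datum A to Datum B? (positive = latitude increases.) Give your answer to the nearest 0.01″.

On a sphere of radius R, 1 rad of latitude = R, so Δφ = ΔN / R = 342.3 / 6371000 = 5.3728e-05 rad = 11.082″.

Δφ = 11.08″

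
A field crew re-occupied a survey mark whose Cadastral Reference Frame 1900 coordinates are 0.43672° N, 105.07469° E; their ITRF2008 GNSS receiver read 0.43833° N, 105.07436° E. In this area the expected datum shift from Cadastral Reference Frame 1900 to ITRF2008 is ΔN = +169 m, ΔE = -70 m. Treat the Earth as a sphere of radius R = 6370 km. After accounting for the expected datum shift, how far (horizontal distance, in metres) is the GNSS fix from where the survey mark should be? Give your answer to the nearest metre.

35 m

Observed coordinate differences: Δφ = +0.00161°, Δλ = -0.00033°.
Converting to metres (1° lat = 111177 m, cos φ = 0.999971): observed ΔN = 179.0 m, observed ΔE = -36.7 m.
Subtracting the expected shift leaves a residual of 179.0 − (169) = 10.0 m north and -36.7 − (-70) = 33.3 m east.
Residual distance = √(10.0² + 33.3²) = 34.8 m.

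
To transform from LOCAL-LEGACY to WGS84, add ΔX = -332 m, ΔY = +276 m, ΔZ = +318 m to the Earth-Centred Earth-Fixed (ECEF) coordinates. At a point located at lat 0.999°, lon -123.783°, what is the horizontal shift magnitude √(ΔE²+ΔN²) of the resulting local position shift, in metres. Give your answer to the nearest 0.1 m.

At φ = 0.999°, λ = -123.783°: sin φ = 0.017435, cos φ = 0.999848, sin λ = -0.831149, cos λ = -0.556049.
ΔE = −sin λ·ΔX + cos λ·ΔY = −(-0.831149)·(-332) + (-0.556049)·(276) = -429.41 m.
ΔN = −sin φ cos λ·ΔX − sin φ sin λ·ΔY + cos φ·ΔZ = −(0.017435)(-0.556049)(-332) − (0.017435)(-0.831149)(276) + (0.999848)(318) = 318.73 m.
Horizontal magnitude = √(ΔE² + ΔN²) = √((-429.41)² + 318.73²) = 534.78 m.

534.8 m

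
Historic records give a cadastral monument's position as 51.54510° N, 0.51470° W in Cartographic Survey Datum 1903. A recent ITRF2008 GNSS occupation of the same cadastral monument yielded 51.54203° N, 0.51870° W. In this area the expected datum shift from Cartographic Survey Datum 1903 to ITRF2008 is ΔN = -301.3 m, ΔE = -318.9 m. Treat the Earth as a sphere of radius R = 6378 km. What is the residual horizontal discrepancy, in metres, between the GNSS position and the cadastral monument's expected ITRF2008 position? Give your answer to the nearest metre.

58 m

Observed coordinate differences: Δφ = -0.00307°, Δλ = -0.00400°.
Converting to metres (1° lat = 111317 m, cos φ = 0.621898): observed ΔN = -341.7 m, observed ΔE = -276.9 m.
Subtracting the expected shift leaves a residual of -341.7 − (-301.3) = -40.4 m north and -276.9 − (-318.9) = 42.0 m east.
Residual distance = √((-40.4)² + 42.0²) = 58.3 m.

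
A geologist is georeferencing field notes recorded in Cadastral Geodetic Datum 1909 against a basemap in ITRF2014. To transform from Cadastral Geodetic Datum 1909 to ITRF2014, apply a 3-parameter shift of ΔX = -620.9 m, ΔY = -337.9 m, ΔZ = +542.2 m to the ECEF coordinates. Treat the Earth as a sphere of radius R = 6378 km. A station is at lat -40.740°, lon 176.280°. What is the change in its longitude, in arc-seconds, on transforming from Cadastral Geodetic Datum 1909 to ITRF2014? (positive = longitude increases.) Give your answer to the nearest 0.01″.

sin φ = -0.652628, cos φ = 0.757679, sin λ = 0.064881, cos λ = -0.997893.
East component: ΔE = −sin λ·ΔX + cos λ·ΔY = −(0.064881)(-620.9) + (-0.997893)(-337.9) = 377.47 m.
1° of latitude spans πR/180 = 111317 m; at latitude φ, 1° of longitude spans that × cos φ = 84342.6 m, so Δλ = 377.47 / 84342.6 × 3600 = 16.112″.

Δλ = 16.11″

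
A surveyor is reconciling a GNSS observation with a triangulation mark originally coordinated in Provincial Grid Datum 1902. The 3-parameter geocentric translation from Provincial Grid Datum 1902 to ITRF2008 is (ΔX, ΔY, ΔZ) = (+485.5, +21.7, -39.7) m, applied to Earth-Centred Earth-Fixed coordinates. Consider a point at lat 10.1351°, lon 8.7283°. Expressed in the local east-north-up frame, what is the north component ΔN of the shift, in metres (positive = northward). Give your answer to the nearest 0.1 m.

At φ = 10.1351°, λ = 8.7283°: sin φ = 0.175970, cos φ = 0.984396, sin λ = 0.151749, cos λ = 0.988419.
ΔN = −sin φ cos λ·ΔX − sin φ sin λ·ΔY + cos φ·ΔZ = −(0.175970)(0.988419)(485.5) − (0.175970)(0.151749)(21.7) + (0.984396)(-39.7) = -124.10 m.

ΔN = -124.1 m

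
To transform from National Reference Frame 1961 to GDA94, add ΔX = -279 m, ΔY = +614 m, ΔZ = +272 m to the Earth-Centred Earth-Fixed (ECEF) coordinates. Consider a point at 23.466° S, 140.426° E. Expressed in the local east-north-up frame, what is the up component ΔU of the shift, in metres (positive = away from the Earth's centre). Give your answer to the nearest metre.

ΔU = 448 m

At φ = -23.466°, λ = 140.426°: sin φ = -0.398205, cos φ = 0.917297, sin λ = 0.637074, cos λ = -0.770802.
ΔU = cos φ cos λ·ΔX + cos φ sin λ·ΔY + sin φ·ΔZ = (0.917297)(-0.770802)(-279) + (0.917297)(0.637074)(614) + (-0.398205)(272) = 447.77 m.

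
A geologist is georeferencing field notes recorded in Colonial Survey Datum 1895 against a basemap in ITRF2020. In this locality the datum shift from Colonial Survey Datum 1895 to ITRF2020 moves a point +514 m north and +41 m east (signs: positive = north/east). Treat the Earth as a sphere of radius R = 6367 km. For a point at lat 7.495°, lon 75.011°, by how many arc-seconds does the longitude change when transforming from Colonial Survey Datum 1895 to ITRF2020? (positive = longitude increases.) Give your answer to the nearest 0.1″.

At latitude 7.495°, cos φ = 0.991456.
One radian of longitude at latitude φ spans R cos φ, so Δλ = ΔE / (R cos φ) = 41.0 / (6367000 × 0.991456) = 6.4949e-06 rad = 1.340″.

Δλ = 1.3″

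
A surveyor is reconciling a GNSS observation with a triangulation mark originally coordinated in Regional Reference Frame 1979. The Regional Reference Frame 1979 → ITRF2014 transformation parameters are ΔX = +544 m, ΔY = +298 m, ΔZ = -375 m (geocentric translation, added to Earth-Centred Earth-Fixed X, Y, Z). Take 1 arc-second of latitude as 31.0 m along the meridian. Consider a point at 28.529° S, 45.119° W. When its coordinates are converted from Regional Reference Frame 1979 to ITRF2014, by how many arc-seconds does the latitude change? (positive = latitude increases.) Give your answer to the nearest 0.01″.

Δφ = -7.97″

sin φ = -0.477604, cos φ = 0.878575, sin λ = -0.708574, cos λ = 0.705637.
North component: ΔN = −sin φ cos λ·ΔX − sin φ sin λ·ΔY + cos φ·ΔZ = −(-0.477604)(0.705637)(544) − (-0.477604)(-0.708574)(298) + (0.878575)(-375) = -246.98 m.
1° of latitude spans 3600 × 31.00 = 111600 m, so Δφ = -246.98 / 111600 × 3600 = -7.967″.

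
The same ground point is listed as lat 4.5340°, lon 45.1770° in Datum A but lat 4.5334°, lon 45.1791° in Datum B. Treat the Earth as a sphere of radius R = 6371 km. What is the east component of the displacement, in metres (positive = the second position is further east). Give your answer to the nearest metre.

ΔE = 233 m

Δφ = 4.5334° − 4.5340° = -0.0006°; Δλ = 45.1791° − 45.1770° = +0.0021°.
1° along a meridian = πR/180 = 111195 m.
ΔN = Δφ × 111195 = -66.7 m; ΔE = Δλ × 111195 × cos(4.5340°) = +0.0021 × 111195 × 0.996871 = 232.8 m.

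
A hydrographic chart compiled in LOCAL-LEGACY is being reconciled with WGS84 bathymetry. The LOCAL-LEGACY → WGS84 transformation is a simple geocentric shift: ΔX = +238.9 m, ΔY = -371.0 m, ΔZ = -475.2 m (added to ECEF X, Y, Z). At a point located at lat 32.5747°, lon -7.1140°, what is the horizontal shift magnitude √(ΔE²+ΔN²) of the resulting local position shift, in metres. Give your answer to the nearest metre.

At φ = 32.5747°, λ = -7.1140°: sin φ = 0.538399, cos φ = 0.842690, sin λ = -0.123844, cos λ = 0.992302.
ΔE = −sin λ·ΔX + cos λ·ΔY = −(-0.123844)·(238.9) + (0.992302)·(-371.0) = -338.56 m.
ΔN = −sin φ cos λ·ΔX − sin φ sin λ·ΔY + cos φ·ΔZ = −(0.538399)(0.992302)(238.9) − (0.538399)(-0.123844)(-371.0) + (0.842690)(-475.2) = -552.82 m.
Horizontal magnitude = √(ΔE² + ΔN²) = √((-338.56)² + (-552.82)²) = 648.25 m.

648 m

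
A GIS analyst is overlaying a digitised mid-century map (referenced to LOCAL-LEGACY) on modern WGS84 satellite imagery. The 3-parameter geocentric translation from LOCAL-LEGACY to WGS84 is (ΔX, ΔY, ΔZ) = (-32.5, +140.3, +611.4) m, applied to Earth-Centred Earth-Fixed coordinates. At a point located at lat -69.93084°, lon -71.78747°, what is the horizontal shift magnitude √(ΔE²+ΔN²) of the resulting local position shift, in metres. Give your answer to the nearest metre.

76 m

At φ = -69.93084°, λ = -71.78747°: sin φ = -0.939279, cos φ = 0.343154, sin λ = -0.949904, cos λ = 0.312543.
ΔE = −sin λ·ΔX + cos λ·ΔY = −(-0.949904)·(-32.5) + (0.312543)·(140.3) = 12.98 m.
ΔN = −sin φ cos λ·ΔX − sin φ sin λ·ΔY + cos φ·ΔZ = −(-0.939279)(0.312543)(-32.5) − (-0.939279)(-0.949904)(140.3) + (0.343154)(611.4) = 75.08 m.
Horizontal magnitude = √(ΔE² + ΔN²) = √(12.98² + 75.08²) = 76.20 m.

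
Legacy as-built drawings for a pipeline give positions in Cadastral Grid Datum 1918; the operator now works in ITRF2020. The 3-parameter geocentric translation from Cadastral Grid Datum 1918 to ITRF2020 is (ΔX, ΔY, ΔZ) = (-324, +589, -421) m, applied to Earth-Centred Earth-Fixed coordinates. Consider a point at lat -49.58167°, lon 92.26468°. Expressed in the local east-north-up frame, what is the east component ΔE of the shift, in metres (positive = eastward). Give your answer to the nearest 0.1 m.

At φ = -49.58167°, λ = 92.26468°: sin φ = -0.761331, cos φ = 0.648363, sin λ = 0.999219, cos λ = -0.039516.
ΔE = −sin λ·ΔX + cos λ·ΔY = −(0.999219)·(-324) + (-0.039516)·(589) = 300.47 m.

ΔE = 300.5 m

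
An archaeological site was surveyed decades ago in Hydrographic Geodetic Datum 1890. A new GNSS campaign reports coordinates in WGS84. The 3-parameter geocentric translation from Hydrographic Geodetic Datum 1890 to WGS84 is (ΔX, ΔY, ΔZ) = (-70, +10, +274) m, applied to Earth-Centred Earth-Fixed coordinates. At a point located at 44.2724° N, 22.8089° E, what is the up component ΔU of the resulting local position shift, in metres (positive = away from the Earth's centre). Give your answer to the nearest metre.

ΔU = 148 m

The local up (radial) axis is (cos φ cos λ, cos φ sin λ, sin φ), giving ΔU = -46.203 + 2.776 + 191.271 = 147.84 m.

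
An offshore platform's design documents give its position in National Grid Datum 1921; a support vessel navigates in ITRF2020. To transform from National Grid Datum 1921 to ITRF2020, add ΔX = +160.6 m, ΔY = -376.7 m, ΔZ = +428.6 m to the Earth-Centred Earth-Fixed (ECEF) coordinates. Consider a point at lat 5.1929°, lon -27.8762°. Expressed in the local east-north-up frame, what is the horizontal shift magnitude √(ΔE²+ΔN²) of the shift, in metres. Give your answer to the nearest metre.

474 m

At φ = 5.1929°, λ = -27.8762°: sin φ = 0.090509, cos φ = 0.995896, sin λ = -0.467563, cos λ = 0.883960.
ΔE = −sin λ·ΔX + cos λ·ΔY = −(-0.467563)·(160.6) + (0.883960)·(-376.7) = -257.90 m.
ΔN = −sin φ cos λ·ΔX − sin φ sin λ·ΔY + cos φ·ΔZ = −(0.090509)(0.883960)(160.6) − (0.090509)(-0.467563)(-376.7) + (0.995896)(428.6) = 398.05 m.
Horizontal magnitude = √(ΔE² + ΔN²) = √((-257.90)² + 398.05²) = 474.29 m.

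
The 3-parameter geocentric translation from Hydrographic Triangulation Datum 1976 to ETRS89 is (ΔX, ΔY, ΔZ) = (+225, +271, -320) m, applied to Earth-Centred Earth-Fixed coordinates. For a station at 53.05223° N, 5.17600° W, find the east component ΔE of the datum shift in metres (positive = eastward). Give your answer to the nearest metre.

ΔE = 290 m

The local east axis at (φ, λ) is (−sin λ, cos λ, 0), so ΔE = −sin(-5.17600°)·225 + cos(-5.17600°)·271 = 290.19 m.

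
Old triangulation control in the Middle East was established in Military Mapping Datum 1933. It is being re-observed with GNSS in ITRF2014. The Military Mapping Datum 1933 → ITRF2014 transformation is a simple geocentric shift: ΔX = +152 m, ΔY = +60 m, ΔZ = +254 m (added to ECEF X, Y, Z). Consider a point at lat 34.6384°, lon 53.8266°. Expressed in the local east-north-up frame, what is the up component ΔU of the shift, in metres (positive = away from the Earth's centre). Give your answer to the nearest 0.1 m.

At φ = 34.6384°, λ = 53.8266°: sin φ = 0.568395, cos φ = 0.822756, sin λ = 0.807234, cos λ = 0.590231.
ΔU = cos φ cos λ·ΔX + cos φ sin λ·ΔY + sin φ·ΔZ = (0.822756)(0.590231)(152) + (0.822756)(0.807234)(60) + (0.568395)(254) = 258.04 m.

ΔU = 258.0 m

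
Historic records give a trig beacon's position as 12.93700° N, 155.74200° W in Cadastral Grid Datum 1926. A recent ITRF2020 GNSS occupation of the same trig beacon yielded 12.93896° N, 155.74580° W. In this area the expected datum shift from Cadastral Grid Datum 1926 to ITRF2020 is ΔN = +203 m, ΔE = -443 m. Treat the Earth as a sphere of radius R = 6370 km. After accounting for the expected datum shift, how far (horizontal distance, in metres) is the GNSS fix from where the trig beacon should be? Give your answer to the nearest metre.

35 m

Observed coordinate differences: Δφ = +0.00196°, Δλ = -0.00380°.
Converting to metres (1° lat = 111177 m, cos φ = 0.974617): observed ΔN = 217.9 m, observed ΔE = -411.8 m.
Subtracting the expected shift leaves a residual of 217.9 − (203) = 14.9 m north and -411.8 − (-443) = 31.2 m east.
Residual distance = √(14.9² + 31.2²) = 34.6 m.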